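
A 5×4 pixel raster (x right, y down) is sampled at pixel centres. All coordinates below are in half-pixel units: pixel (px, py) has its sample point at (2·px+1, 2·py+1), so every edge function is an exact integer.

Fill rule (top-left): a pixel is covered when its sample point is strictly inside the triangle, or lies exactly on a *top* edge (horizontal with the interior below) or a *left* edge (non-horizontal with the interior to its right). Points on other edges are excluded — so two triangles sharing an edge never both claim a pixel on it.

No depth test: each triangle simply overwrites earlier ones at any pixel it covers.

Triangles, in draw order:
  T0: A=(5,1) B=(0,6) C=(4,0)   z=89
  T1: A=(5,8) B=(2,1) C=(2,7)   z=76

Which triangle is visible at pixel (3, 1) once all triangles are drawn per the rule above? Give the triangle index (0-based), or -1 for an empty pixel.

T0:
  2·area = 10
  edge (5, 1)→(0, 6): d=(-5,5) right/bottom  bias=-1
  edge (0, 6)→(4, 0): d=(4,-6) top-left  bias=+0
  edge (4, 0)→(5, 1): d=(1,1) right/bottom  bias=-1
    (2,0)@(5, 1): e=[0,10,0] → ·  [on edge]
    (1,1)@(3, 3): e=[0,6,4] → ·  [on edge]
    (3,1)@(7, 3): e=[-20,30,0] → ·  [on edge]
    (0,2)@(1, 5): e=[0,2,8] → ·  [on edge]
    (4,2)@(9, 5): e=[-40,50,0] → ·  [on edge]
  covered (0 px):
    · · · · ·
    · · · · ·
    · · · · ·
    · · · · ·
T1:
  2·area = 18  (B↔C swapped to make it positive)
  edge (5, 8)→(2, 7): d=(-3,-1) top-left  bias=+0
  edge (2, 7)→(2, 1): d=(0,-6) top-left  bias=+0
  edge (2, 1)→(5, 8): d=(3,7) right/bottom  bias=-1
    (1,2)@(3, 5): e=[7,6,5] → █
    (2,2)@(5, 5): e=[9,18,-9] → ·
    (1,3)@(3, 7): e=[1,6,11] → █
    (2,3)@(5, 7): e=[3,18,-3] → ·
  covered (2 px):
    · · · · ·
    · · · · ·
    · █ · · ·
    · █ · · ·

Z-buffer (winner per pixel, '.' = empty):
  . . . . .
  . . . . .
  . 1 . . .
  . 1 . . .

Answer: -1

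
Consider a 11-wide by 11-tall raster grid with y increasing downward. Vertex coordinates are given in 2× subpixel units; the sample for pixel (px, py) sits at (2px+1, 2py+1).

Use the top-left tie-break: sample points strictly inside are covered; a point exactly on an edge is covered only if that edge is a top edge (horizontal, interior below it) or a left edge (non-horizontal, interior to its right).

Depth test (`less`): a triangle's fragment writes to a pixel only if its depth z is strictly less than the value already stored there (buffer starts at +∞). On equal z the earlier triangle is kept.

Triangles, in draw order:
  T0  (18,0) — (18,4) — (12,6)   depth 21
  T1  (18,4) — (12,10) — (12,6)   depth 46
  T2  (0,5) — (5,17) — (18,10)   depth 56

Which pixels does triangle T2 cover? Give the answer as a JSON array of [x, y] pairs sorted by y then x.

T0:
  2·area = 24
  edge (18, 0)→(18, 4): d=(0,4) right/bottom  bias=-1
  edge (18, 4)→(12, 6): d=(-6,2) right/bottom  bias=-1
  edge (12, 6)→(18, 0): d=(6,-6) top-left  bias=+0
    (8,0)@(17, 1): e=[4,20,0] → █  [on edge]
    (9,0)@(19, 1): e=[-4,16,12] → ·
    (7,1)@(15, 3): e=[12,12,0] → █  [on edge]
    (9,1)@(19, 3): e=[-4,4,24] → ·
    (10,1)@(21, 3): e=[-12,0,36] → ·  [on edge]
    (6,2)@(13, 5): e=[20,4,0] → █  [on edge]
    (7,2)@(15, 5): e=[12,0,12] → ·  [on edge]
    (8,2)@(17, 5): e=[4,-4,24] → ·
    (4,3)@(9, 7): e=[36,0,-12] → ·  [on edge]
    (5,3)@(11, 7): e=[28,-4,0] → ·  [on edge]
    (6,3)@(13, 7): e=[20,-8,12] → ·
    (1,4)@(3, 9): e=[60,0,-36] → ·  [on edge]
    (4,4)@(9, 9): e=[36,-12,0] → ·  [on edge]
    (3,5)@(7, 11): e=[44,-20,0] → ·  [on edge]
    (2,6)@(5, 13): e=[52,-28,0] → ·  [on edge]
    (1,7)@(3, 15): e=[60,-36,0] → ·  [on edge]
    (0,8)@(1, 17): e=[68,-44,0] → ·  [on edge]
  covered (4 px):
    · · · · · · · · █ · ·
    · · · · · · · █ █ · ·
    · · · · · · █ · · · ·
    · · · · · · · · · · ·
    · · · · · · · · · · ·
    · · · · · · · · · · ·
    · · · · · · · · · · ·
    · · · · · · · · · · ·
    · · · · · · · · · · ·
    · · · · · · · · · · ·
    · · · · · · · · · · ·
T1:
  2·area = 24
  edge (18, 4)→(12, 10): d=(-6,6) right/bottom  bias=-1
  edge (12, 10)→(12, 6): d=(0,-4) top-left  bias=+0
  edge (12, 6)→(18, 4): d=(6,-2) top-left  bias=+0
    (10,0)@(21, 1): e=[0,36,-12] → ·  [on edge]
    (9,1)@(19, 3): e=[0,28,-4] → ·  [on edge]
    (10,1)@(21, 3): e=[-12,36,0] → ·  [on edge]
    (7,2)@(15, 5): e=[12,12,0] → █  [on edge]
    (8,2)@(17, 5): e=[0,20,4] → ·  [on edge]
    (4,3)@(9, 7): e=[36,-12,0] → ·  [on edge]
    (6,3)@(13, 7): e=[12,4,8] → █
    (7,3)@(15, 7): e=[0,12,12] → ·  [on edge]
    (1,4)@(3, 9): e=[60,-36,0] → ·  [on edge]
    (6,4)@(13, 9): e=[0,4,20] → ·  [on edge]
    (5,5)@(11, 11): e=[0,-4,28] → ·  [on edge]
    (4,6)@(9, 13): e=[0,-12,36] → ·  [on edge]
    (3,7)@(7, 15): e=[0,-20,44] → ·  [on edge]
    (2,8)@(5, 17): e=[0,-28,52] → ·  [on edge]
    (1,9)@(3, 19): e=[0,-36,60] → ·  [on edge]
    (0,10)@(1, 21): e=[0,-44,68] → ·  [on edge]
  covered (2 px):
    · · · · · · · · · · ·
    · · · · · · · · · · ·
    · · · · · · · █ · · ·
    · · · · · · █ · · · ·
    · · · · · · · · · · ·
    · · · · · · · · · · ·
    · · · · · · · · · · ·
    · · · · · · · · · · ·
    · · · · · · · · · · ·
    · · · · · · · · · · ·
    · · · · · · · · · · ·
T2:
  2·area = 191  (B↔C swapped to make it positive)
  edge (0, 5)→(18, 10): d=(18,5) right/bottom  bias=-1
  edge (18, 10)→(5, 17): d=(-13,7) right/bottom  bias=-1
  edge (5, 17)→(0, 5): d=(-5,-12) top-left  bias=+0
    (0,3)@(1, 7): e=[31,158,2] → █
    (1,3)@(3, 7): e=[21,144,26] → █
    (2,3)@(5, 7): e=[11,130,50] → █
    (3,3)@(7, 7): e=[1,116,74] → █
    (4,3)@(9, 7): e=[-9,102,98] → ·
    (0,4)@(1, 9): e=[67,132,-8] → ·
    (1,4)@(3, 9): e=[57,118,16] → █
    (4,4)@(9, 9): e=[27,76,88] → █
    (5,4)@(11, 9): e=[17,62,112] → █
    (6,4)@(13, 9): e=[7,48,136] → █
    (7,4)@(15, 9): e=[-3,34,160] → ·
    (1,5)@(3, 11): e=[93,92,6] → █
    (2,8)@(5, 17): e=[191,0,0] → ·  [on edge]
  covered (23 px):
    · · · · · · · · · · ·
    · · · · · · · · · · ·
    · · · · · · · · · · ·
    █ █ █ █ · · · · · · ·
    · █ █ █ █ █ █ · · · ·
    · █ █ █ █ █ █ █ · · ·
    · · █ █ █ █ · · · · ·
    · · █ █ · · · · · · ·
    · · · · · · · · · · ·
    · · · · · · · · · · ·
    · · · · · · · · · · ·

Answer: [[0,3],[1,3],[2,3],[3,3],[1,4],[2,4],[3,4],[4,4],[5,4],[6,4],[1,5],[2,5],[3,5],[4,5],[5,5],[6,5],[7,5],[2,6],[3,6],[4,6],[5,6],[2,7],[3,7]]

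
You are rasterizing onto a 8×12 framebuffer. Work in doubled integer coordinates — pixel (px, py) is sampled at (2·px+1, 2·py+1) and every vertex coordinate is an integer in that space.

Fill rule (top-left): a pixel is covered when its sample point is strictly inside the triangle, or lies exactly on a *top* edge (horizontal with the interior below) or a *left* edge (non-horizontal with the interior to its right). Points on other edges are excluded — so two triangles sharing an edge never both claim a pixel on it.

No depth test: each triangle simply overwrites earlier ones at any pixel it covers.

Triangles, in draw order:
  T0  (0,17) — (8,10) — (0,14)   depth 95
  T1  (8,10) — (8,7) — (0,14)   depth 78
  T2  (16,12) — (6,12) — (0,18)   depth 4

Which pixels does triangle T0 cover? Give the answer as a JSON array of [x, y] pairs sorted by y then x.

T0:
  2·area = 24  (B↔C swapped to make it positive)
  edge (0, 17)→(0, 14): d=(0,-3) top-left  bias=+0
  edge (0, 14)→(8, 10): d=(8,-4) top-left  bias=+0
  edge (8, 10)→(0, 17): d=(-8,7) right/bottom  bias=-1
    (1,6)@(3, 13): e=[9,4,11] → #
    (2,6)@(5, 13): e=[15,12,-3] → ·
    (0,7)@(1, 15): e=[3,12,9] → #
    (1,7)@(3, 15): e=[9,20,-5] → ·
    (0,8)@(1, 17): e=[3,28,-7] → ·
  covered (2 px):
    · · · · · · · ·
    · · · · · · · ·
    · · · · · · · ·
    · · · · · · · ·
    · · · · · · · ·
    · · · · · · · ·
    · # · · · · · ·
    # · · · · · · ·
    · · · · · · · ·
    · · · · · · · ·
    · · · · · · · ·
    · · · · · · · ·
T1:
  2·area = 24  (B↔C swapped to make it positive)
  edge (8, 10)→(0, 14): d=(-8,4) right/bottom  bias=-1
  edge (0, 14)→(8, 7): d=(8,-7) top-left  bias=+0
  edge (8, 7)→(8, 10): d=(0,3) right/bottom  bias=-1
    (3,4)@(7, 9): e=[12,9,3] → #
    (4,4)@(9, 9): e=[4,23,-3] → ·
    (2,5)@(5, 11): e=[4,11,9] → #
    (3,5)@(7, 11): e=[-4,25,3] → ·
    (2,6)@(5, 13): e=[-12,27,9] → ·
  covered (2 px):
    · · · · · · · ·
    · · · · · · · ·
    · · · · · · · ·
    · · · · · · · ·
    · · · # · · · ·
    · · # · · · · ·
    · · · · · · · ·
    · · · · · · · ·
    · · · · · · · ·
    · · · · · · · ·
    · · · · · · · ·
    · · · · · · · ·
T2:
  2·area = 60  (B↔C swapped to make it positive)
  edge (16, 12)→(0, 18): d=(-16,6) right/bottom  bias=-1
  edge (0, 18)→(6, 12): d=(6,-6) top-left  bias=+0
  edge (6, 12)→(16, 12): d=(10,0) top-left  bias=+0
    (7,1)@(15, 3): e=[150,0,-90] → ·  [on edge]
    (6,2)@(13, 5): e=[130,0,-70] → ·  [on edge]
    (5,3)@(11, 7): e=[110,0,-50] → ·  [on edge]
    (4,4)@(9, 9): e=[90,0,-30] → ·  [on edge]
    (3,5)@(7, 11): e=[70,0,-10] → ·  [on edge]
    (2,6)@(5, 13): e=[50,0,10] → #  [on edge]
    (3,6)@(7, 13): e=[38,12,10] → #
    (4,6)@(9, 13): e=[26,24,10] → #
    (5,6)@(11, 13): e=[14,36,10] → #
    (6,6)@(13, 13): e=[2,48,10] → #
    (7,6)@(15, 13): e=[-10,60,10] → ·
    (1,7)@(3, 15): e=[30,0,30] → #  [on edge]
    (0,8)@(1, 17): e=[10,0,50] → #  [on edge]
  covered (9 px):
    · · · · · · · ·
    · · · · · · · ·
    · · · · · · · ·
    · · · · · · · ·
    · · · · · · · ·
    · · · · · · · ·
    · · # # # # # ·
    · # # # · · · ·
    # · · · · · · ·
    · · · · · · · ·
    · · · · · · · ·
    · · · · · · · ·

Final: [[1,6],[0,7]]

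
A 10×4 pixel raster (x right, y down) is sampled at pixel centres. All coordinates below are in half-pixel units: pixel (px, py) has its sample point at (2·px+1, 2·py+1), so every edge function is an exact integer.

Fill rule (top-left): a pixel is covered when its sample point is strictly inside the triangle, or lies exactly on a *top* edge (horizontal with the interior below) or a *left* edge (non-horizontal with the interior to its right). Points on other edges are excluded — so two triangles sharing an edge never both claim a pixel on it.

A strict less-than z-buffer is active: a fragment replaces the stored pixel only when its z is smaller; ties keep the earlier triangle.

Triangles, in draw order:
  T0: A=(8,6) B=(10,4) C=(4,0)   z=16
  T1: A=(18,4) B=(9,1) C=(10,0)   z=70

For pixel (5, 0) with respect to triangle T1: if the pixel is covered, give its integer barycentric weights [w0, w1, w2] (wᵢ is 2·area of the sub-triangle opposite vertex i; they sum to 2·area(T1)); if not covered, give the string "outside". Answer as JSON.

T0:
  2·area = 20  (B↔C swapped to make it positive)
  edge (8, 6)→(4, 0): d=(-4,-6) top-left  bias=+0
  edge (4, 0)→(10, 4): d=(6,4) right/bottom  bias=-1
  edge (10, 4)→(8, 6): d=(-2,2) right/bottom  bias=-1
    (2,0)@(5, 1): e=[2,2,16] → X
    (3,0)@(7, 1): e=[14,-6,12] → .
    (6,0)@(13, 1): e=[50,-30,0] → .  [on edge]
    (2,1)@(5, 3): e=[-6,14,12] → .
    (3,1)@(7, 3): e=[6,6,8] → X
    (4,1)@(9, 3): e=[18,-2,4] → .
    (5,1)@(11, 3): e=[30,-10,0] → .  [on edge]
    (3,2)@(7, 5): e=[-2,18,4] → .
    (4,2)@(9, 5): e=[10,10,0] → .  [on edge]
    (3,3)@(7, 7): e=[-10,30,0] → .  [on edge]
  covered (2 px):
    . . X . . . . . . .
    . . . X . . . . . .
    . . . . . . . . . .
    . . . . . . . . . .
T1:
  2·area = 12
  edge (18, 4)→(9, 1): d=(-9,-3) top-left  bias=+0
  edge (9, 1)→(10, 0): d=(1,-1) top-left  bias=+0
  edge (10, 0)→(18, 4): d=(8,4) right/bottom  bias=-1
    (4,0)@(9, 1): e=[0,0,12] → X  [on edge]
    (5,0)@(11, 1): e=[6,2,4] → X
    (6,0)@(13, 1): e=[12,4,-4] → .
    (3,1)@(7, 3): e=[-24,0,36] → .  [on edge]
    (4,1)@(9, 3): e=[-18,2,28] → .
    (5,1)@(11, 3): e=[-12,4,20] → .
    (7,1)@(15, 3): e=[0,8,4] → X  [on edge]
    (8,1)@(17, 3): e=[6,10,-4] → .
    (2,2)@(5, 5): e=[-48,0,60] → .  [on edge]
    (7,2)@(15, 5): e=[-18,10,20] → .
    (1,3)@(3, 7): e=[-72,0,84] → .  [on edge]
  covered (3 px):
    . . . . X X . . . .
    . . . . . . . X . .
    . . . . . . . . . .
    . . . . . . . . . .

Answer: [2,4,6]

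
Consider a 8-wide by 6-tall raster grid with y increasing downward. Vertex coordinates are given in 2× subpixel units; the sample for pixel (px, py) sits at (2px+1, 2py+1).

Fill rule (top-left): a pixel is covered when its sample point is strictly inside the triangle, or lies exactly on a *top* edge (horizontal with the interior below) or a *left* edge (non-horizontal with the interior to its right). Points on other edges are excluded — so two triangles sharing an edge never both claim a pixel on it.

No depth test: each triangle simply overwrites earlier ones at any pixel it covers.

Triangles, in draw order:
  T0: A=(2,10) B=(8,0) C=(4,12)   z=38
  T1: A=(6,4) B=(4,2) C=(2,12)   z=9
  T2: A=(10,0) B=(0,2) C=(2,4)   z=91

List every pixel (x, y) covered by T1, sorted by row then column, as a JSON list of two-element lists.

T0:
  2·area = 32
  edge (2, 10)→(8, 0): d=(6,-10) top-left  bias=+0
  edge (8, 0)→(4, 12): d=(-4,12) right/bottom  bias=-1
  edge (4, 12)→(2, 10): d=(-2,-2) top-left  bias=+0
    (3,1)@(7, 3): e=[8,0,24] → ·  [on edge]
    (2,2)@(5, 5): e=[0,16,16] → █  [on edge]
    (3,2)@(7, 5): e=[20,-8,20] → ·
    (2,3)@(5, 7): e=[12,8,12] → █
    (3,3)@(7, 7): e=[32,-16,16] → ·
    (0,4)@(1, 9): e=[-16,48,0] → ·  [on edge]
    (1,4)@(3, 9): e=[4,24,4] → █
    (2,4)@(5, 9): e=[24,0,8] → ·  [on edge]
    (1,5)@(3, 11): e=[16,16,0] → █  [on edge]
    (2,5)@(5, 11): e=[36,-8,4] → ·
  covered (4 px):
    · · · · · · · ·
    · · · · · · · ·
    · · █ · · · · ·
    · · █ · · · · ·
    · █ · · · · · ·
    · █ · · · · · ·
T1:
  2·area = 24  (B↔C swapped to make it positive)
  edge (6, 4)→(2, 12): d=(-4,8) right/bottom  bias=-1
  edge (2, 12)→(4, 2): d=(2,-10) top-left  bias=+0
  edge (4, 2)→(6, 4): d=(2,2) right/bottom  bias=-1
    (1,0)@(3, 1): e=[36,-12,0] → ·  [on edge]
    (2,1)@(5, 3): e=[12,12,0] → ·  [on edge]
    (2,2)@(5, 5): e=[4,16,4] → █
    (3,2)@(7, 5): e=[-12,36,0] → ·  [on edge]
    (1,3)@(3, 7): e=[12,0,12] → █  [on edge]
    (2,3)@(5, 7): e=[-4,20,8] → ·
    (4,3)@(9, 7): e=[-36,60,0] → ·  [on edge]
    (1,4)@(3, 9): e=[4,4,16] → █
    (2,4)@(5, 9): e=[-12,24,12] → ·
    (5,4)@(11, 9): e=[-60,84,0] → ·  [on edge]
    (1,5)@(3, 11): e=[-4,8,20] → ·
    (6,5)@(13, 11): e=[-84,108,0] → ·  [on edge]
  covered (3 px):
    · · · · · · · ·
    · · · · · · · ·
    · · █ · · · · ·
    · █ · · · · · ·
    · █ · · · · · ·
    · · · · · · · ·
T2:
  2·area = 24  (B↔C swapped to make it positive)
  edge (10, 0)→(2, 4): d=(-8,4) right/bottom  bias=-1
  edge (2, 4)→(0, 2): d=(-2,-2) top-left  bias=+0
  edge (0, 2)→(10, 0): d=(10,-2) top-left  bias=+0
    (2,0)@(5, 1): e=[12,12,0] → █  [on edge]
    (3,0)@(7, 1): e=[4,16,4] → █
    (4,0)@(9, 1): e=[-4,20,8] → ·
    (0,1)@(1, 3): e=[12,0,12] → █  [on edge]
    (1,1)@(3, 3): e=[4,4,16] → █
    (2,1)@(5, 3): e=[-4,8,20] → ·
    (3,1)@(7, 3): e=[-12,12,24] → ·
    (0,2)@(1, 5): e=[-4,-4,32] → ·
    (1,2)@(3, 5): e=[-12,0,36] → ·  [on edge]
    (2,3)@(5, 7): e=[-36,0,60] → ·  [on edge]
    (3,4)@(7, 9): e=[-60,0,84] → ·  [on edge]
    (4,5)@(9, 11): e=[-84,0,108] → ·  [on edge]
  covered (4 px):
    · · █ █ · · · ·
    █ █ · · · · · ·
    · · · · · · · ·
    · · · · · · · ·
    · · · · · · · ·
    · · · · · · · ·

Answer: [[2,2],[1,3],[1,4]]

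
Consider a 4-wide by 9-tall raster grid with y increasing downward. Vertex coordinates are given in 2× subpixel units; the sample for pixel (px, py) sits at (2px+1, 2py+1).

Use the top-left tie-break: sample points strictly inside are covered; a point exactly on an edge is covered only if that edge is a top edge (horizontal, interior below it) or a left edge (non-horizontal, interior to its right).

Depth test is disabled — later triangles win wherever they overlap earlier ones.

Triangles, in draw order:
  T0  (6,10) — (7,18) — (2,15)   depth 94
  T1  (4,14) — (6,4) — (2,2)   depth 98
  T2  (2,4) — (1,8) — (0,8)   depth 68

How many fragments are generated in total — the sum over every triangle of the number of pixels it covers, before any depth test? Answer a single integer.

T0:
  2·area = 37
  edge (6, 10)→(7, 18): d=(1,8) right/bottom  bias=-1
  edge (7, 18)→(2, 15): d=(-5,-3) top-left  bias=+0
  edge (2, 15)→(6, 10): d=(4,-5) top-left  bias=+0
    (2,6)@(5, 13): e=[11,19,7] → #
    (3,6)@(7, 13): e=[-5,25,17] → ·
    (1,7)@(3, 15): e=[29,3,5] → #
    (3,7)@(7, 15): e=[-3,15,25] → ·
    (1,8)@(3, 17): e=[31,-7,13] → ·
    (2,8)@(5, 17): e=[15,-1,23] → ·
  covered (3 px):
    · · · ·
    · · · ·
    · · · ·
    · · · ·
    · · · ·
    · · · ·
    · · # ·
    · # # ·
    · · · ·
T1:
  2·area = 44  (B↔C swapped to make it positive)
  edge (4, 14)→(2, 2): d=(-2,-12) top-left  bias=+0
  edge (2, 2)→(6, 4): d=(4,2) right/bottom  bias=-1
  edge (6, 4)→(4, 14): d=(-2,10) right/bottom  bias=-1
    (1,1)@(3, 3): e=[10,2,32] → #
    (2,1)@(5, 3): e=[34,-2,12] → ·
    (1,2)@(3, 5): e=[6,10,28] → #
    (2,2)@(5, 5): e=[30,6,8] → #
    (3,2)@(7, 5): e=[54,2,-12] → ·
    (1,3)@(3, 7): e=[2,18,24] → #
    (3,3)@(7, 7): e=[50,10,-16] → ·
    (1,4)@(3, 9): e=[-2,26,20] → ·
    (2,4)@(5, 9): e=[22,22,0] → ·  [on edge]
  covered (5 px):
    · · · ·
    · # · ·
    · # # ·
    · # # ·
    · · · ·
    · · · ·
    · · · ·
    · · · ·
    · · · ·
T2:
  2·area = 4
  edge (2, 4)→(1, 8): d=(-1,4) right/bottom  bias=-1
  edge (1, 8)→(0, 8): d=(-1,0) right/bottom  bias=-1
  edge (0, 8)→(2, 4): d=(2,-4) top-left  bias=+0
    (0,3)@(1, 7): e=[1,1,2] → #
    (1,3)@(3, 7): e=[-7,1,10] → ·
    (0,4)@(1, 9): e=[-1,-1,6] → ·
  covered (1 px):
    · · · ·
    · · · ·
    · · · ·
    # · · ·
    · · · ·
    · · · ·
    · · · ·
    · · · ·
    · · · ·

Result: 9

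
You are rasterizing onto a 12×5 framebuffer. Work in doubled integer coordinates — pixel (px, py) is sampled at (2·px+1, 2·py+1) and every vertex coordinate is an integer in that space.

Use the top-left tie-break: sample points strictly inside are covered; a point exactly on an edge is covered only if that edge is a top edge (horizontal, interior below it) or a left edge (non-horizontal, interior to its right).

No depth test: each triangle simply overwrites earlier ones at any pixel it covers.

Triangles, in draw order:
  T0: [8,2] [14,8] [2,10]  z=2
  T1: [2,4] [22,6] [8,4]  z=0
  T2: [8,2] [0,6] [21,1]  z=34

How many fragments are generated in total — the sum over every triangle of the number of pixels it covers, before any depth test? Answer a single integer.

T0:
  2·area = 84
  edge (8, 2)→(14, 8): d=(6,6) right/bottom  bias=-1
  edge (14, 8)→(2, 10): d=(-12,2) right/bottom  bias=-1
  edge (2, 10)→(8, 2): d=(6,-8) top-left  bias=+0
    (3,0)@(7, 1): e=[0,98,-14] → .  [on edge]
    (4,1)@(9, 3): e=[0,70,14] → .  [on edge]
    (3,2)@(7, 5): e=[24,50,10] → X
    (4,2)@(9, 5): e=[12,46,26] → X
    (5,2)@(11, 5): e=[0,42,42] → .  [on edge]
    (2,3)@(5, 7): e=[48,30,6] → X
    (5,3)@(11, 7): e=[12,18,54] → X
    (6,3)@(13, 7): e=[0,14,70] → .  [on edge]
    (1,4)@(3, 9): e=[72,10,2] → X
    (4,4)@(9, 9): e=[36,-2,50] → .
    (5,4)@(11, 9): e=[24,-6,66] → .
    (7,4)@(15, 9): e=[0,-14,98] → .  [on edge]
  covered (9 px):
    . . . . . . . . . . . .
    . . . . . . . . . . . .
    . . . X X . . . . . . .
    . . X X X X . . . . . .
    . X X X . . . . . . . .
T1:
  2·area = 12  (B↔C swapped to make it positive)
  edge (2, 4)→(8, 4): d=(6,0) top-left  bias=+0
  edge (8, 4)→(22, 6): d=(14,2) right/bottom  bias=-1
  edge (22, 6)→(2, 4): d=(-20,-2) top-left  bias=+0
    (0,1)@(1, 3): e=[-6,0,18] → .  [on edge]
    (6,2)@(13, 5): e=[6,4,2] → X
    (7,2)@(15, 5): e=[6,0,6] → .  [on edge]
    (6,3)@(13, 7): e=[18,32,-38] → .
  covered (1 px):
    . . . . . . . . . . . .
    . . . . . . . . . . . .
    . . . . . . X . . . . .
    . . . . . . . . . . . .
    . . . . . . . . . . . .
T2:
  2·area = 44  (B↔C swapped to make it positive)
  edge (8, 2)→(21, 1): d=(13,-1) top-left  bias=+0
  edge (21, 1)→(0, 6): d=(-21,5) right/bottom  bias=-1
  edge (0, 6)→(8, 2): d=(8,-4) top-left  bias=+0
    (10,0)@(21, 1): e=[0,0,44] → .  [on edge]
    (3,1)@(7, 3): e=[12,28,4] → X
    (4,1)@(9, 3): e=[14,18,12] → X
    (5,1)@(11, 3): e=[16,8,20] → X
    (6,1)@(13, 3): e=[18,-2,28] → .
    (1,2)@(3, 5): e=[34,6,4] → X
    (2,2)@(5, 5): e=[36,-4,12] → .
    (3,2)@(7, 5): e=[38,-14,20] → .
    (4,2)@(9, 5): e=[40,-24,28] → .
    (5,2)@(11, 5): e=[42,-34,36] → .
    (1,3)@(3, 7): e=[60,-36,20] → .
  covered (4 px):
    . . . . . . . . . . . .
    . . . X X X . . . . . .
    . X . . . . . . . . . .
    . . . . . . . . . . . .
    . . . . . . . . . . . .

Result: 14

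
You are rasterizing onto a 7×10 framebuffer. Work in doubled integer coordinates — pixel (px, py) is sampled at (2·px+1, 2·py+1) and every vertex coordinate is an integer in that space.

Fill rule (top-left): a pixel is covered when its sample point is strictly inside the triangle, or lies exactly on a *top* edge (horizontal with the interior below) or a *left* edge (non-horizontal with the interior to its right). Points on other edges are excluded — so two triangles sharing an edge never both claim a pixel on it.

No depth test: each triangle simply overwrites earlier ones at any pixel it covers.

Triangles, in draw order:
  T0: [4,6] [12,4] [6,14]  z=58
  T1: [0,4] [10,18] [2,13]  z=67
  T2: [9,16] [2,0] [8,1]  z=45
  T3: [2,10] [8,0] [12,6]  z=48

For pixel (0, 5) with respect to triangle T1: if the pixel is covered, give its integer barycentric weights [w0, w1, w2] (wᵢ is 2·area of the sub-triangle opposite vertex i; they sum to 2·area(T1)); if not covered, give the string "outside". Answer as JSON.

T0:
  2·area = 68
  edge (4, 6)→(12, 4): d=(8,-2) top-left  bias=+0
  edge (12, 4)→(6, 14): d=(-6,10) right/bottom  bias=-1
  edge (6, 14)→(4, 6): d=(-2,-8) top-left  bias=+0
    (4,2)@(9, 5): e=[2,24,42] → #
    (5,2)@(11, 5): e=[6,4,58] → #
    (6,2)@(13, 5): e=[10,-16,74] → ·
    (2,3)@(5, 7): e=[10,52,6] → #
    (3,3)@(7, 7): e=[14,32,22] → #
    (5,3)@(11, 7): e=[22,-8,54] → ·
    (2,4)@(5, 9): e=[26,40,2] → #
    (4,4)@(9, 9): e=[34,0,34] → ·  [on edge]
    (2,5)@(5, 11): e=[42,28,-2] → ·
    (3,5)@(7, 11): e=[46,8,14] → #
    (4,5)@(9, 11): e=[50,-12,30] → ·
    (3,6)@(7, 13): e=[62,-4,10] → ·
    (1,9)@(3, 19): e=[102,0,-34] → ·  [on edge]
  covered (8 px):
    · · · · · · ·
    · · · · · · ·
    · · · · # # ·
    · · # # # · ·
    · · # # · · ·
    · · · # · · ·
    · · · · · · ·
    · · · · · · ·
    · · · · · · ·
    · · · · · · ·
T1:
  2·area = 62
  edge (0, 4)→(10, 18): d=(10,14) right/bottom  bias=-1
  edge (10, 18)→(2, 13): d=(-8,-5) top-left  bias=+0
  edge (2, 13)→(0, 4): d=(-2,-9) top-left  bias=+0
    (0,3)@(1, 7): e=[16,43,3] → #
    (1,3)@(3, 7): e=[-12,53,21] → ·
    (0,4)@(1, 9): e=[36,27,-1] → ·
    (1,4)@(3, 9): e=[8,37,17] → #
    (2,4)@(5, 9): e=[-20,47,35] → ·
    (1,5)@(3, 11): e=[28,21,13] → #
    (2,5)@(5, 11): e=[0,31,31] → ·  [on edge]
    (1,6)@(3, 13): e=[48,5,9] → #
    (2,6)@(5, 13): e=[20,15,27] → #
    (3,6)@(7, 13): e=[-8,25,45] → ·
    (1,7)@(3, 15): e=[68,-11,5] → ·
    (2,7)@(5, 15): e=[40,-1,23] → ·
  covered (7 px):
    · · · · · · ·
    · · · · · · ·
    · · · · · · ·
    # · · · · · ·
    · # · · · · ·
    · # · · · · ·
    · # # · · · ·
    · · · # · · ·
    · · · · # · ·
    · · · · · · ·
T2:
  2·area = 89
  edge (9, 16)→(2, 0): d=(-7,-16) top-left  bias=+0
  edge (2, 0)→(8, 1): d=(6,1) right/bottom  bias=-1
  edge (8, 1)→(9, 16): d=(1,15) right/bottom  bias=-1
    (1,0)@(3, 1): e=[9,5,75] → #
    (2,0)@(5, 1): e=[41,3,45] → #
    (3,0)@(7, 1): e=[73,1,15] → #
    (4,0)@(9, 1): e=[105,-1,-15] → ·
    (1,1)@(3, 3): e=[-5,17,77] → ·
    (2,1)@(5, 3): e=[27,15,47] → #
    (4,1)@(9, 3): e=[91,11,-13] → ·
    (2,2)@(5, 5): e=[13,27,49] → #
    (4,2)@(9, 5): e=[77,23,-11] → ·
    (2,3)@(5, 7): e=[-1,39,51] → ·
    (3,3)@(7, 7): e=[31,37,21] → #
    (4,3)@(9, 7): e=[63,35,-9] → ·
  covered (10 px):
    · # # # · · ·
    · · # # · · ·
    · · # # · · ·
    · · · # · · ·
    · · · # · · ·
    · · · # · · ·
    · · · · · · ·
    · · · · · · ·
    · · · · · · ·
    · · · · · · ·
T3:
  2·area = 76
  edge (2, 10)→(8, 0): d=(6,-10) top-left  bias=+0
  edge (8, 0)→(12, 6): d=(4,6) right/bottom  bias=-1
  edge (12, 6)→(2, 10): d=(-10,4) right/bottom  bias=-1
    (3,1)@(7, 3): e=[8,18,50] → #
    (4,1)@(9, 3): e=[28,6,42] → #
    (5,1)@(11, 3): e=[48,-6,34] → ·
    (2,2)@(5, 5): e=[0,38,38] → #  [on edge]
    (5,2)@(11, 5): e=[60,2,14] → #
    (6,2)@(13, 5): e=[80,-10,6] → ·
    (2,3)@(5, 7): e=[12,46,18] → #
    (5,3)@(11, 7): e=[72,10,-6] → ·
    (1,4)@(3, 9): e=[4,66,6] → #
    (2,4)@(5, 9): e=[24,54,-2] → ·
    (3,4)@(7, 9): e=[44,42,-10] → ·
    (4,4)@(9, 9): e=[64,30,-18] → ·
  covered (10 px):
    · · · · · · ·
    · · · # # · ·
    · · # # # # ·
    · · # # # · ·
    · # · · · · ·
    · · · · · · ·
    · · · · · · ·
    · · · · · · ·
    · · · · · · ·
    · · · · · · ·

Final: "outside"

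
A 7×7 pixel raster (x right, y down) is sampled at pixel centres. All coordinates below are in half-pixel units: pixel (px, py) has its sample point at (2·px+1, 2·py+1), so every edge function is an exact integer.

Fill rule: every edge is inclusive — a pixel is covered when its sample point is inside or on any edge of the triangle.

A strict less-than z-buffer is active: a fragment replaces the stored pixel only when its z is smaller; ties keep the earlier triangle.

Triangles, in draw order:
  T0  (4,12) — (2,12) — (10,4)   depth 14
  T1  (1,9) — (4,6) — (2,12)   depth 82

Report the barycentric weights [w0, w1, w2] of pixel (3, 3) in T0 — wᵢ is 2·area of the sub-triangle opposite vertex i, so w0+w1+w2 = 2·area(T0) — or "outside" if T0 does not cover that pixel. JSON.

T0:
  2·area = 16
  edge (4, 12)→(2, 12): d=(-2,0) inclusive
  edge (2, 12)→(10, 4): d=(8,-8) inclusive
  edge (10, 4)→(4, 12): d=(-6,8) inclusive
    (6,0)@(13, 1): e=[22,0,-6] → ·  [on edge]
    (5,1)@(11, 3): e=[18,0,-2] → ·  [on edge]
    (4,2)@(9, 5): e=[14,0,2] → █  [on edge]
    (5,2)@(11, 5): e=[14,16,-14] → ·
    (3,3)@(7, 7): e=[10,0,6] → █  [on edge]
    (4,3)@(9, 7): e=[10,16,-10] → ·
    (2,4)@(5, 9): e=[6,0,10] → █  [on edge]
    (3,4)@(7, 9): e=[6,16,-6] → ·
    (1,5)@(3, 11): e=[2,0,14] → █  [on edge]
    (2,5)@(5, 11): e=[2,16,-2] → ·
    (0,6)@(1, 13): e=[-2,0,18] → ·  [on edge]
    (1,6)@(3, 13): e=[-2,16,2] → ·
  covered (4 px):
    · · · · · · ·
    · · · · · · ·
    · · · · █ · ·
    · · · █ · · ·
    · · █ · · · ·
    · █ · · · · ·
    · · · · · · ·
T1:
  2·area = 12
  edge (1, 9)→(4, 6): d=(3,-3) inclusive
  edge (4, 6)→(2, 12): d=(-2,6) inclusive
  edge (2, 12)→(1, 9): d=(-1,-3) inclusive
    (4,0)@(9, 1): e=[0,-20,32] → ·  [on edge]
    (2,1)@(5, 3): e=[-6,0,18] → ·  [on edge]
    (3,1)@(7, 3): e=[0,-12,24] → ·  [on edge]
    (2,2)@(5, 5): e=[0,-4,16] → ·  [on edge]
    (1,3)@(3, 7): e=[0,4,8] → █  [on edge]
    (2,3)@(5, 7): e=[6,-8,14] → ·
    (0,4)@(1, 9): e=[0,12,0] → █  [on edge]
    (1,4)@(3, 9): e=[6,0,6] → █  [on edge]
    (2,4)@(5, 9): e=[12,-12,12] → ·
    (0,5)@(1, 11): e=[6,8,-2] → ·
    (1,5)@(3, 11): e=[12,-4,4] → ·
  covered (3 px):
    · · · · · · ·
    · · · · · · ·
    · · · · · · ·
    · █ · · · · ·
    █ █ · · · · ·
    · · · · · · ·
    · · · · · · ·

Result: [0,6,10]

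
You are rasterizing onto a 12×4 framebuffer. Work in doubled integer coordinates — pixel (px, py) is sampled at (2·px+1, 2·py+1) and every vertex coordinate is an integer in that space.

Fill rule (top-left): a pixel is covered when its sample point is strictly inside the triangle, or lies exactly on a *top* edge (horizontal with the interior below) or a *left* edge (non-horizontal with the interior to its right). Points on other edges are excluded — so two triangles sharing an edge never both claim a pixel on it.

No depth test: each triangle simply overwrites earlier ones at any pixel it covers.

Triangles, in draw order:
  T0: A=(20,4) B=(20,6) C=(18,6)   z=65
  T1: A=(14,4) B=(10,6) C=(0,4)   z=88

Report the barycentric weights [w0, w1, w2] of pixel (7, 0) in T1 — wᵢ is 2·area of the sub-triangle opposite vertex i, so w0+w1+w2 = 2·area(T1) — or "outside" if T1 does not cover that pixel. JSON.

T0:
  2·area = 4
  edge (20, 4)→(20, 6): d=(0,2) right/bottom  bias=-1
  edge (20, 6)→(18, 6): d=(-2,0) right/bottom  bias=-1
  edge (18, 6)→(20, 4): d=(2,-2) top-left  bias=+0
    (11,0)@(23, 1): e=[-6,10,0] → ·  [on edge]
    (10,1)@(21, 3): e=[-2,6,0] → ·  [on edge]
    (9,2)@(19, 5): e=[2,2,0] → █  [on edge]
    (10,2)@(21, 5): e=[-2,2,4] → ·
    (8,3)@(17, 7): e=[6,-2,0] → ·  [on edge]
    (9,3)@(19, 7): e=[2,-2,4] → ·
  covered (1 px):
    · · · · · · · · · · · ·
    · · · · · · · · · · · ·
    · · · · · · · · · █ · ·
    · · · · · · · · · · · ·
T1:
  2·area = 28
  edge (14, 4)→(10, 6): d=(-4,2) right/bottom  bias=-1
  edge (10, 6)→(0, 4): d=(-10,-2) top-left  bias=+0
  edge (0, 4)→(14, 4): d=(14,0) top-left  bias=+0
    (2,2)@(5, 5): e=[14,0,14] → █  [on edge]
    (3,2)@(7, 5): e=[10,4,14] → █
    (4,2)@(9, 5): e=[6,8,14] → █
    (5,2)@(11, 5): e=[2,12,14] → █
    (6,2)@(13, 5): e=[-2,16,14] → ·
    (2,3)@(5, 7): e=[6,-20,42] → ·
    (3,3)@(7, 7): e=[2,-16,42] → ·
    (4,3)@(9, 7): e=[-2,-12,42] → ·
    (5,3)@(11, 7): e=[-6,-8,42] → ·
    (7,3)@(15, 7): e=[-14,0,42] → ·  [on edge]
  covered (4 px):
    · · · · · · · · · · · ·
    · · · · · · · · · · · ·
    · · █ █ █ █ · · · · · ·
    · · · · · · · · · · · ·

Answer: "outside"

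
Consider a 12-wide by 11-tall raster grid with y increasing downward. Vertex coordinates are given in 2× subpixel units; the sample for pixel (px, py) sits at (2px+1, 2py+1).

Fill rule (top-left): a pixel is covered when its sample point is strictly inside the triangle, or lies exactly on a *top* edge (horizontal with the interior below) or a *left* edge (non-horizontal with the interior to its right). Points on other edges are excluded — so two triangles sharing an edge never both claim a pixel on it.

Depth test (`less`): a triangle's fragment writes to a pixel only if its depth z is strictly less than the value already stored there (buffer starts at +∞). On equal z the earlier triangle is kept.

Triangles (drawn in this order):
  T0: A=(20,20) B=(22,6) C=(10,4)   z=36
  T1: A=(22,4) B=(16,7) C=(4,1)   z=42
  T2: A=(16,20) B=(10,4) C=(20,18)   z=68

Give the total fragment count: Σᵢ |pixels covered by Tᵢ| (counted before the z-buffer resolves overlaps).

T0:
  2·area = 172  (B↔C swapped to make it positive)
  edge (20, 20)→(10, 4): d=(-10,-16) top-left  bias=+0
  edge (10, 4)→(22, 6): d=(12,2) right/bottom  bias=-1
  edge (22, 6)→(20, 20): d=(-2,14) right/bottom  bias=-1
    (5,2)@(11, 5): e=[6,10,156] → #
    (6,2)@(13, 5): e=[38,6,128] → #
    (7,2)@(15, 5): e=[70,2,100] → #
    (8,2)@(17, 5): e=[102,-2,72] → ·
    (5,3)@(11, 7): e=[-14,34,152] → ·
    (6,3)@(13, 7): e=[18,30,124] → #
    (8,3)@(17, 7): e=[82,22,68] → #
    (9,3)@(19, 7): e=[114,18,40] → #
    (10,3)@(21, 7): e=[146,14,12] → #
    (11,3)@(23, 7): e=[178,10,-16] → ·
    (6,4)@(13, 9): e=[-2,54,120] → ·
    (7,4)@(15, 9): e=[30,50,92] → #
    (10,6)@(21, 13): e=[86,86,0] → ·  [on edge]
  covered (21 px):
    · · · · · · · · · · · ·
    · · · · · · · · · · · ·
    · · · · · # # # · · · ·
    · · · · · · # # # # # ·
    · · · · · · · # # # # ·
    · · · · · · · # # # # ·
    · · · · · · · · # # · ·
    · · · · · · · · # # · ·
    · · · · · · · · · # · ·
    · · · · · · · · · · · ·
    · · · · · · · · · · · ·
T1:
  2·area = 72
  edge (22, 4)→(16, 7): d=(-6,3) right/bottom  bias=-1
  edge (16, 7)→(4, 1): d=(-12,-6) top-left  bias=+0
  edge (4, 1)→(22, 4): d=(18,3) right/bottom  bias=-1
    (4,1)@(9, 3): e=[45,6,21] → #
    (5,1)@(11, 3): e=[39,18,15] → #
    (6,1)@(13, 3): e=[33,30,9] → #
    (7,1)@(15, 3): e=[27,42,3] → #
    (8,1)@(17, 3): e=[21,54,-3] → ·
    (4,2)@(9, 5): e=[33,-18,57] → ·
    (5,2)@(11, 5): e=[27,-6,51] → ·
    (6,2)@(13, 5): e=[21,6,45] → #
    (8,2)@(17, 5): e=[9,30,33] → #
    (9,2)@(19, 5): e=[3,42,27] → #
    (10,2)@(21, 5): e=[-3,54,21] → ·
    (6,3)@(13, 7): e=[9,-18,81] → ·
  covered (8 px):
    · · · · · · · · · · · ·
    · · · · # # # # · · · ·
    · · · · · · # # # # · ·
    · · · · · · · · · · · ·
    · · · · · · · · · · · ·
    · · · · · · · · · · · ·
    · · · · · · · · · · · ·
    · · · · · · · · · · · ·
    · · · · · · · · · · · ·
    · · · · · · · · · · · ·
    · · · · · · · · · · · ·
T2:
  2·area = 76
  edge (16, 20)→(10, 4): d=(-6,-16) top-left  bias=+0
  edge (10, 4)→(20, 18): d=(10,14) right/bottom  bias=-1
  edge (20, 18)→(16, 20): d=(-4,2) right/bottom  bias=-1
    (6,4)@(13, 9): e=[18,8,50] → #
    (7,4)@(15, 9): e=[50,-20,46] → ·
    (6,5)@(13, 11): e=[6,28,42] → #
    (7,5)@(15, 11): e=[38,0,38] → ·  [on edge]
    (6,6)@(13, 13): e=[-6,48,34] → ·
    (7,6)@(15, 13): e=[26,20,30] → #
    (8,6)@(17, 13): e=[58,-8,26] → ·
    (7,7)@(15, 15): e=[14,40,22] → #
    (8,7)@(17, 15): e=[46,12,18] → #
    (9,7)@(19, 15): e=[78,-16,14] → ·
    (7,8)@(15, 17): e=[2,60,14] → #
    (9,8)@(19, 17): e=[66,4,6] → #
  covered (9 px):
    · · · · · · · · · · · ·
    · · · · · · · · · · · ·
    · · · · · · · · · · · ·
    · · · · · · · · · · · ·
    · · · · · · # · · · · ·
    · · · · · · # · · · · ·
    · · · · · · · # · · · ·
    · · · · · · · # # · · ·
    · · · · · · · # # # · ·
    · · · · · · · · # · · ·
    · · · · · · · · · · · ·

Answer: 38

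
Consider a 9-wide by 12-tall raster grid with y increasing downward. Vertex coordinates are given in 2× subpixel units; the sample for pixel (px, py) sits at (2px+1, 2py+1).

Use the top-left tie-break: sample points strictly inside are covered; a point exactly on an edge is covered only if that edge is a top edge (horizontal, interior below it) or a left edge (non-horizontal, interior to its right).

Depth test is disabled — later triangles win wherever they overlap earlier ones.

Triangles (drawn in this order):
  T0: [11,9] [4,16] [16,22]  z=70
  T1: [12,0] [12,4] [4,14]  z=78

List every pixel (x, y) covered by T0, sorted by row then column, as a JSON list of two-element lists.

T0:
  2·area = 126  (B↔C swapped to make it positive)
  edge (11, 9)→(16, 22): d=(5,13) right/bottom  bias=-1
  edge (16, 22)→(4, 16): d=(-12,-6) top-left  bias=+0
  edge (4, 16)→(11, 9): d=(7,-7) top-left  bias=+0
    (8,1)@(17, 3): e=[-108,234,0] → ·  [on edge]
    (7,2)@(15, 5): e=[-72,198,0] → ·  [on edge]
    (6,3)@(13, 7): e=[-36,162,0] → ·  [on edge]
    (5,4)@(11, 9): e=[0,126,0] → ·  [on edge]
    (4,5)@(9, 11): e=[36,90,0] → █  [on edge]
    (5,5)@(11, 11): e=[10,102,14] → █
    (6,5)@(13, 11): e=[-16,114,28] → ·
    (3,6)@(7, 13): e=[72,54,0] → █  [on edge]
    (6,6)@(13, 13): e=[-6,90,42] → ·
    (2,7)@(5, 15): e=[108,18,0] → █  [on edge]
    (6,7)@(13, 15): e=[4,66,56] → █
    (7,7)@(15, 15): e=[-22,78,70] → ·
    (1,8)@(3, 17): e=[144,-18,0] → ·  [on edge]
    (0,9)@(1, 19): e=[180,-54,0] → ·  [on edge]
  covered (17 px):
    · · · · · · · · ·
    · · · · · · · · ·
    · · · · · · · · ·
    · · · · · · · · ·
    · · · · · · · · ·
    · · · · █ █ · · ·
    · · · █ █ █ · · ·
    · · █ █ █ █ █ · ·
    · · · █ █ █ █ · ·
    · · · · · █ █ · ·
    · · · · · · · █ ·
    · · · · · · · · ·
T1:
  2·area = 32
  edge (12, 0)→(12, 4): d=(0,4) right/bottom  bias=-1
  edge (12, 4)→(4, 14): d=(-8,10) right/bottom  bias=-1
  edge (4, 14)→(12, 0): d=(8,-14) top-left  bias=+0
    (5,1)@(11, 3): e=[4,18,10] → █
    (6,1)@(13, 3): e=[-4,-2,38] → ·
    (5,2)@(11, 5): e=[4,2,26] → █
    (6,2)@(13, 5): e=[-4,-18,54] → ·
    (4,3)@(9, 7): e=[12,6,14] → █
    (5,3)@(11, 7): e=[4,-14,42] → ·
    (3,4)@(7, 9): e=[20,10,2] → █
    (4,4)@(9, 9): e=[12,-10,30] → ·
    (3,5)@(7, 11): e=[20,-6,18] → ·
  covered (4 px):
    · · · · · · · · ·
    · · · · · █ · · ·
    · · · · · █ · · ·
    · · · · █ · · · ·
    · · · █ · · · · ·
    · · · · · · · · ·
    · · · · · · · · ·
    · · · · · · · · ·
    · · · · · · · · ·
    · · · · · · · · ·
    · · · · · · · · ·
    · · · · · · · · ·

Final: [[4,5],[5,5],[3,6],[4,6],[5,6],[2,7],[3,7],[4,7],[5,7],[6,7],[3,8],[4,8],[5,8],[6,8],[5,9],[6,9],[7,10]]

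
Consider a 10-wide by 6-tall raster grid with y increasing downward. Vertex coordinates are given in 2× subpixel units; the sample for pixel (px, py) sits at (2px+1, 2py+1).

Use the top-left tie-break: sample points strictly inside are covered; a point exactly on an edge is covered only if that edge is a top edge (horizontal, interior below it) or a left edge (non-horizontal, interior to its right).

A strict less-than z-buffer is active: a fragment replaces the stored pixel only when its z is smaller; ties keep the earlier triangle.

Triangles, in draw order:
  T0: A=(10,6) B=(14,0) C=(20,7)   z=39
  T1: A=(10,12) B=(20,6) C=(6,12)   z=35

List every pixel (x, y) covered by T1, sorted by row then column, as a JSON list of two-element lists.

T0:
  2·area = 64
  edge (10, 6)→(14, 0): d=(4,-6) top-left  bias=+0
  edge (14, 0)→(20, 7): d=(6,7) right/bottom  bias=-1
  edge (20, 7)→(10, 6): d=(-10,-1) top-left  bias=+0
    (6,1)@(13, 3): e=[6,25,33] → #
    (7,1)@(15, 3): e=[18,11,35] → #
    (8,1)@(17, 3): e=[30,-3,37] → ·
    (5,2)@(11, 5): e=[2,51,11] → #
    (8,2)@(17, 5): e=[38,9,17] → #
    (9,2)@(19, 5): e=[50,-5,19] → ·
    (5,3)@(11, 7): e=[10,63,-9] → ·
    (6,3)@(13, 7): e=[22,49,-7] → ·
    (7,3)@(15, 7): e=[34,35,-5] → ·
    (8,3)@(17, 7): e=[46,21,-3] → ·
  covered (6 px):
    · · · · · · · · · ·
    · · · · · · # # · ·
    · · · · · # # # # ·
    · · · · · · · · · ·
    · · · · · · · · · ·
    · · · · · · · · · ·
T1:
  2·area = 24  (B↔C swapped to make it positive)
  edge (10, 12)→(6, 12): d=(-4,0) right/bottom  bias=-1
  edge (6, 12)→(20, 6): d=(14,-6) top-left  bias=+0
  edge (20, 6)→(10, 12): d=(-10,6) right/bottom  bias=-1
    (6,4)@(13, 9): e=[12,0,12] → #  [on edge]
    (7,4)@(15, 9): e=[12,12,0] → ·  [on edge]
    (4,5)@(9, 11): e=[4,4,16] → #
    (5,5)@(11, 11): e=[4,16,4] → #
    (6,5)@(13, 11): e=[4,28,-8] → ·
  covered (3 px):
    · · · · · · · · · ·
    · · · · · · · · · ·
    · · · · · · · · · ·
    · · · · · · · · · ·
    · · · · · · # · · ·
    · · · · # # · · · ·

Result: [[6,4],[4,5],[5,5]]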